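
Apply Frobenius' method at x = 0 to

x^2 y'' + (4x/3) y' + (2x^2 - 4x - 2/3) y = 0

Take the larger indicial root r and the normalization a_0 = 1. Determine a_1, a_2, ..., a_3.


Write in Frobenius form y'' + (p(x)/x) y' + (q(x)/x^2) y = 0:
  p(x) = 4/3,  q(x) = 2x^2 - 4x - 2/3.
Indicial equation: r(r-1) + (4/3) r + (-2/3) = 0 -> roots r_1 = 2/3, r_2 = -1.
Take r = r_1 = 2/3. Let y(x) = x^r sum_{n>=0} a_n x^n with a_0 = 1.
Substitute y = x^r sum a_n x^n and match x^{r+n}. The recurrence is
  D(n) a_n - 4 a_{n-1} + 2 a_{n-2} = 0,  where D(n) = (r+n)(r+n-1) + (4/3)(r+n) + (-2/3).
  a_n = [4 a_{n-1} - 2 a_{n-2}] / D(n).
Since the indicial polynomial factors as (r - r_1)(r - r_2), D(n) = (r_1 + n - r_1)(r_1 + n - r_2) = n(n + 5/3).
Evaluating step by step (a_0 = 1):
  n = 1: D(1) = 1(1 + 5/3) = 8/3; numerator = 4(1) = 4; a_1 = (4)/(8/3) = 3/2
  n = 2: D(2) = 2(2 + 5/3) = 22/3; numerator = 4(3/2) - 2(1) = 4; a_2 = (4)/(22/3) = 6/11
  n = 3: D(3) = 3(3 + 5/3) = 14; numerator = 4(6/11) - 2(3/2) = -9/11; a_3 = (-9/11)/(14) = -9/154

r = 2/3; a_0 = 1; a_1 = 3/2; a_2 = 6/11; a_3 = -9/154


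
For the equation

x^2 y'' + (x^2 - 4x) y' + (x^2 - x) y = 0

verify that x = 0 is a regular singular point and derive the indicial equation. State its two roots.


Divide by x^2 to reach normal form y'' + P_1(x) y' + P_2(x) y = 0 with P_1(x) = 1 - 4/x and P_2(x) = 1 - 1/x.
x = 0 is a singular point because the y'-coefficient 1 - 4/x has a pole at x = 0 and the y-coefficient 1 - 1/x has a pole at x = 0.
It is a regular singular point because x P_1(x) = p(x) = x - 4 and x^2 P_2(x) = q(x) = x^2 - x are polynomials, hence analytic at x = 0.
p(0) = -4,  q(0) = 0.
Indicial equation: r(r-1) + p(0) r + q(0) = 0, i.e. r^2 + (p(0) - 1) r + q(0) = 0, i.e. r^2 - 5 r = 0.
Discriminant: (-5)^2 - 4(0) = 25, so r = (5 ± 5)/2.
Solving: r_1 = 5, r_2 = 0.

indicial: r^2 - 5 r = 0; roots r_1 = 5, r_2 = 0


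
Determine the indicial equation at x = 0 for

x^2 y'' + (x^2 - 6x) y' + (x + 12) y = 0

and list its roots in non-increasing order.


Divide by x^2 to reach normal form y'' + P_1(x) y' + P_2(x) y = 0 with P_1(x) = 1 - 6/x and P_2(x) = 1/x + 12/x^2.
x = 0 is a singular point because the y'-coefficient 1 - 6/x has a pole at x = 0 and the y-coefficient 1/x + 12/x^2 has a pole at x = 0.
It is a regular singular point because x P_1(x) = p(x) = x - 6 and x^2 P_2(x) = q(x) = x + 12 are polynomials, hence analytic at x = 0.
p(0) = -6,  q(0) = 12.
Indicial equation: r(r-1) + p(0) r + q(0) = 0, i.e. r^2 + (p(0) - 1) r + q(0) = 0, i.e. r^2 - 7 r + 12 = 0.
Discriminant: (-7)^2 - 4(12) = 1, so r = (7 ± 1)/2.
Solving: r_1 = 4, r_2 = 3.

indicial: r^2 - 7 r + 12 = 0; roots r_1 = 4, r_2 = 3


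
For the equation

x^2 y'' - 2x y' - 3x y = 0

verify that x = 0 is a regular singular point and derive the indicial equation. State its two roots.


Divide by x^2 to reach normal form y'' + P_1(x) y' + P_2(x) y = 0 with P_1(x) = -2/x and P_2(x) = -3/x.
x = 0 is a singular point because the y'-coefficient -2/x has a pole at x = 0 and the y-coefficient -3/x has a pole at x = 0.
It is a regular singular point because x P_1(x) = p(x) = -2 and x^2 P_2(x) = q(x) = -3x are polynomials, hence analytic at x = 0.
p(0) = -2,  q(0) = 0.
Indicial equation: r(r-1) + p(0) r + q(0) = 0, i.e. r^2 + (p(0) - 1) r + q(0) = 0, i.e. r^2 - 3 r = 0.
Discriminant: (-3)^2 - 4(0) = 9, so r = (3 ± 3)/2.
Solving: r_1 = 3, r_2 = 0.

indicial: r^2 - 3 r = 0; roots r_1 = 3, r_2 = 0


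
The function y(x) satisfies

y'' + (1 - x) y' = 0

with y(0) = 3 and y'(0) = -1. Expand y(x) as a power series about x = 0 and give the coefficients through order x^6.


Ansatz: y(x) = sum_{n>=0} a_n x^n, so y'(x) = sum_{n>=1} n a_n x^(n-1) and y''(x) = sum_{n>=2} n(n-1) a_n x^(n-2).
Substitute into P(x) y'' + Q(x) y' + R(x) y = 0 with P(x) = 1, Q(x) = 1 - x, R(x) = 0, and match powers of x.
Initial conditions: a_0 = 3, a_1 = -1.
Setting the coefficient of each power of x to zero and solving order by order (substituting the coefficients already found):
  x^0: 2 a_2 + a_1 = 0  ->  2 a_2 = -a_1 = 1  ->  a_2 = 1/2
  x^1: 6 a_3 + 2 a_2 - a_1 = 0  ->  6 a_3 = -2 a_2 + a_1 = -2  ->  a_3 = -1/3
  x^2: 12 a_4 + 3 a_3 - 2 a_2 = 0  ->  12 a_4 = -3 a_3 + 2 a_2 = 2  ->  a_4 = 1/6
  x^3: 20 a_5 + 4 a_4 - 3 a_3 = 0  ->  20 a_5 = -4 a_4 + 3 a_3 = -5/3  ->  a_5 = -1/12
  x^4: 30 a_6 + 5 a_5 - 4 a_4 = 0  ->  30 a_6 = -5 a_5 + 4 a_4 = 13/12  ->  a_6 = 13/360
Truncated series: y(x) = 3 - x + (1/2) x^2 - (1/3) x^3 + (1/6) x^4 - (1/12) x^5 + (13/360) x^6 + O(x^7).

a_0 = 3; a_1 = -1; a_2 = 1/2; a_3 = -1/3; a_4 = 1/6; a_5 = -1/12; a_6 = 13/360


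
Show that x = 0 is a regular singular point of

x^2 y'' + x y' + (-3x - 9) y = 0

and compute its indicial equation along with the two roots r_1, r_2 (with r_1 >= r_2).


Divide by x^2 to reach normal form y'' + P_1(x) y' + P_2(x) y = 0 with P_1(x) = 1/x and P_2(x) = -3/x - 9/x^2.
x = 0 is a singular point because the y'-coefficient 1/x has a pole at x = 0 and the y-coefficient -3/x - 9/x^2 has a pole at x = 0.
It is a regular singular point because x P_1(x) = p(x) = 1 and x^2 P_2(x) = q(x) = -3x - 9 are polynomials, hence analytic at x = 0.
p(0) = 1,  q(0) = -9.
Indicial equation: r(r-1) + p(0) r + q(0) = 0, i.e. r^2 + (p(0) - 1) r + q(0) = 0, i.e. r^2 - 9 = 0.
Discriminant: (0)^2 - 4(-9) = 36, so r = (0 ± 6)/2.
Solving: r_1 = 3, r_2 = -3.

indicial: r^2 - 9 = 0; roots r_1 = 3, r_2 = -3


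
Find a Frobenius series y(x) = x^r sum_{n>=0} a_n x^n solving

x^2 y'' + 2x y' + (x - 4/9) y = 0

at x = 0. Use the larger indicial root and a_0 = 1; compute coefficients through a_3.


Write in Frobenius form y'' + (p(x)/x) y' + (q(x)/x^2) y = 0:
  p(x) = 2,  q(x) = x - 4/9.
Indicial equation: r(r-1) + (2) r + (-4/9) = 0 -> roots r_1 = 1/3, r_2 = -4/3.
Take r = r_1 = 1/3. Let y(x) = x^r sum_{n>=0} a_n x^n with a_0 = 1.
Substitute y = x^r sum a_n x^n and match x^{r+n}. The recurrence is
  D(n) a_n + 1 a_{n-1} = 0,  where D(n) = (r+n)(r+n-1) + (2)(r+n) + (-4/9).
  a_n = -1 / D(n) * a_{n-1}.
Since the indicial polynomial factors as (r - r_1)(r - r_2), D(n) = (r_1 + n - r_1)(r_1 + n - r_2) = n(n + 5/3).
Evaluating step by step (a_0 = 1):
  n = 1: D(1) = 1(1 + 5/3) = 8/3; numerator = -1(1) = -1; a_1 = (-1)/(8/3) = -3/8
  n = 2: D(2) = 2(2 + 5/3) = 22/3; numerator = -1(-3/8) = 3/8; a_2 = (3/8)/(22/3) = 9/176
  n = 3: D(3) = 3(3 + 5/3) = 14; numerator = -1(9/176) = -9/176; a_3 = (-9/176)/(14) = -9/2464

r = 1/3; a_0 = 1; a_1 = -3/8; a_2 = 9/176; a_3 = -9/2464


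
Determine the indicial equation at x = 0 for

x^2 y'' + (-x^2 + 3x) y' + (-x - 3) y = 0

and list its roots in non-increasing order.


Divide by x^2 to reach normal form y'' + P_1(x) y' + P_2(x) y = 0 with P_1(x) = -1 + 3/x and P_2(x) = -1/x - 3/x^2.
x = 0 is a singular point because the y'-coefficient -1 + 3/x has a pole at x = 0 and the y-coefficient -1/x - 3/x^2 has a pole at x = 0.
It is a regular singular point because x P_1(x) = p(x) = 3 - x and x^2 P_2(x) = q(x) = -x - 3 are polynomials, hence analytic at x = 0.
p(0) = 3,  q(0) = -3.
Indicial equation: r(r-1) + p(0) r + q(0) = 0, i.e. r^2 + (p(0) - 1) r + q(0) = 0, i.e. r^2 + 2 r - 3 = 0.
Discriminant: (2)^2 - 4(-3) = 16, so r = (-2 ± 4)/2.
Solving: r_1 = 1, r_2 = -3.

indicial: r^2 + 2 r - 3 = 0; roots r_1 = 1, r_2 = -3


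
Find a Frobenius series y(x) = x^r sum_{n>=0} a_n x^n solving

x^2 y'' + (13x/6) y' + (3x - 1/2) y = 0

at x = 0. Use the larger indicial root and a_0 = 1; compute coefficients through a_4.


Write in Frobenius form y'' + (p(x)/x) y' + (q(x)/x^2) y = 0:
  p(x) = 13/6,  q(x) = 3x - 1/2.
Indicial equation: r(r-1) + (13/6) r + (-1/2) = 0 -> roots r_1 = 1/3, r_2 = -3/2.
Take r = r_1 = 1/3. Let y(x) = x^r sum_{n>=0} a_n x^n with a_0 = 1.
Substitute y = x^r sum a_n x^n and match x^{r+n}. The recurrence is
  D(n) a_n + 3 a_{n-1} = 0,  where D(n) = (r+n)(r+n-1) + (13/6)(r+n) + (-1/2).
  a_n = -3 / D(n) * a_{n-1}.
Since the indicial polynomial factors as (r - r_1)(r - r_2), D(n) = (r_1 + n - r_1)(r_1 + n - r_2) = n(n + 11/6).
Evaluating step by step (a_0 = 1):
  n = 1: D(1) = 1(1 + 11/6) = 17/6; numerator = -3(1) = -3; a_1 = (-3)/(17/6) = -18/17
  n = 2: D(2) = 2(2 + 11/6) = 23/3; numerator = -3(-18/17) = 54/17; a_2 = (54/17)/(23/3) = 162/391
  n = 3: D(3) = 3(3 + 11/6) = 29/2; numerator = -3(162/391) = -486/391; a_3 = (-486/391)/(29/2) = -972/11339
  n = 4: D(4) = 4(4 + 11/6) = 70/3; numerator = -3(-972/11339) = 2916/11339; a_4 = (2916/11339)/(70/3) = 4374/396865

r = 1/3; a_0 = 1; a_1 = -18/17; a_2 = 162/391; a_3 = -972/11339; a_4 = 4374/396865


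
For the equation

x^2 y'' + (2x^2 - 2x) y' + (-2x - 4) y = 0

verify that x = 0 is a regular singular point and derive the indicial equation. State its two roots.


Divide by x^2 to reach normal form y'' + P_1(x) y' + P_2(x) y = 0 with P_1(x) = 2 - 2/x and P_2(x) = -2/x - 4/x^2.
x = 0 is a singular point because the y'-coefficient 2 - 2/x has a pole at x = 0 and the y-coefficient -2/x - 4/x^2 has a pole at x = 0.
It is a regular singular point because x P_1(x) = p(x) = 2x - 2 and x^2 P_2(x) = q(x) = -2x - 4 are polynomials, hence analytic at x = 0.
p(0) = -2,  q(0) = -4.
Indicial equation: r(r-1) + p(0) r + q(0) = 0, i.e. r^2 + (p(0) - 1) r + q(0) = 0, i.e. r^2 - 3 r - 4 = 0.
Discriminant: (-3)^2 - 4(-4) = 25, so r = (3 ± 5)/2.
Solving: r_1 = 4, r_2 = -1.

indicial: r^2 - 3 r - 4 = 0; roots r_1 = 4, r_2 = -1


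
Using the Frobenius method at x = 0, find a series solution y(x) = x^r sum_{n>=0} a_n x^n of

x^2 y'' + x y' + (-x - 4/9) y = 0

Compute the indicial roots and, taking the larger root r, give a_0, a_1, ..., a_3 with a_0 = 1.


Write in Frobenius form y'' + (p(x)/x) y' + (q(x)/x^2) y = 0:
  p(x) = 1,  q(x) = -x - 4/9.
Indicial equation: r(r-1) + (1) r + (-4/9) = 0 -> roots r_1 = 2/3, r_2 = -2/3.
Take r = r_1 = 2/3. Let y(x) = x^r sum_{n>=0} a_n x^n with a_0 = 1.
Substitute y = x^r sum a_n x^n and match x^{r+n}. The recurrence is
  D(n) a_n - 1 a_{n-1} = 0,  where D(n) = (r+n)(r+n-1) + (1)(r+n) + (-4/9).
  a_n = 1 / D(n) * a_{n-1}.
Since the indicial polynomial factors as (r - r_1)(r - r_2), D(n) = (r_1 + n - r_1)(r_1 + n - r_2) = n(n + 4/3).
Evaluating step by step (a_0 = 1):
  n = 1: D(1) = 1(1 + 4/3) = 7/3; numerator = 1(1) = 1; a_1 = (1)/(7/3) = 3/7
  n = 2: D(2) = 2(2 + 4/3) = 20/3; numerator = 1(3/7) = 3/7; a_2 = (3/7)/(20/3) = 9/140
  n = 3: D(3) = 3(3 + 4/3) = 13; numerator = 1(9/140) = 9/140; a_3 = (9/140)/(13) = 9/1820

r = 2/3; a_0 = 1; a_1 = 3/7; a_2 = 9/140; a_3 = 9/1820


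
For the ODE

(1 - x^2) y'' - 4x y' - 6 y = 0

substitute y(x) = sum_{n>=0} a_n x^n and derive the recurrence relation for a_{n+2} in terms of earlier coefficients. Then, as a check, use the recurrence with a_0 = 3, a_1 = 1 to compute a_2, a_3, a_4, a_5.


Substitute y = sum_n a_n x^n.
(1 - 1 x^2) y'' contributes (n+2)(n+1) a_{n+2} - n(n-1) a_n at x^n.
-4 x y'(x) contributes -4 n a_n at x^n.
-6 y(x) contributes -6 a_n at x^n.
Matching x^n: (n+2)(n+1) a_{n+2} + (-n(n-1) - 4 n - 6) a_n = 0.
Thus a_{n+2} = (n(n-1) + 4 n + 6) / ((n+1)(n+2)) * a_n.

Check with a_0 = 3, a_1 = 1 (apply the recurrence for n = 0, 1, 2, 3): a_0 = 3, a_1 = 1, a_2 = 9, a_3 = 5/3, a_4 = 12, a_5 = 2.

a_(n+2) = (n(n-1) + 4 n + 6) / ((n+1)(n+2)) * a_n; check: a_0 = 3, a_1 = 1, a_2 = 9, a_3 = 5/3, a_4 = 12, a_5 = 2


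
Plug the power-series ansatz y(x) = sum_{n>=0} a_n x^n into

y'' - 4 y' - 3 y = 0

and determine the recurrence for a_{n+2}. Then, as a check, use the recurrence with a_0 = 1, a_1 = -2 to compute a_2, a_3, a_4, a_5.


Substitute y = sum_n a_n x^n.
y''(x) has coefficient (n+2)(n+1) a_{n+2} at x^n;
-4 y'(x) has coefficient -4 (n+1) a_{n+1} at x^n;
-3 y(x) has coefficient -3 a_n at x^n.
Matching x^n: (n+2)(n+1) a_{n+2} - 4 (n+1) a_{n+1} - 3 a_n = 0.
Thus a_{n+2} = [4 (n+1) a_{n+1} + 3 a_n] / ((n+1)(n+2)).

Check with a_0 = 1, a_1 = -2 (apply the recurrence for n = 0, 1, 2, 3): a_0 = 1, a_1 = -2, a_2 = -5/2, a_3 = -13/3, a_4 = -119/24, a_5 = -277/60.

a_(n+2) = [4 (n+1) a_(n+1) + 3 a_n] / ((n+1)(n+2)); check: a_0 = 1, a_1 = -2, a_2 = -5/2, a_3 = -13/3, a_4 = -119/24, a_5 = -277/60


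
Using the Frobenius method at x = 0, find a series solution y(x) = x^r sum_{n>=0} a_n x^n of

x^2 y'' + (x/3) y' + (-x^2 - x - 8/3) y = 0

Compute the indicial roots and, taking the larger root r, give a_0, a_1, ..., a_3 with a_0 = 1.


Write in Frobenius form y'' + (p(x)/x) y' + (q(x)/x^2) y = 0:
  p(x) = 1/3,  q(x) = -x^2 - x - 8/3.
Indicial equation: r(r-1) + (1/3) r + (-8/3) = 0 -> roots r_1 = 2, r_2 = -4/3.
Take r = r_1 = 2. Let y(x) = x^r sum_{n>=0} a_n x^n with a_0 = 1.
Substitute y = x^r sum a_n x^n and match x^{r+n}. The recurrence is
  D(n) a_n - 1 a_{n-1} - 1 a_{n-2} = 0,  where D(n) = (r+n)(r+n-1) + (1/3)(r+n) + (-8/3).
  a_n = [1 a_{n-1} + 1 a_{n-2}] / D(n).
Since the indicial polynomial factors as (r - r_1)(r - r_2), D(n) = (r_1 + n - r_1)(r_1 + n - r_2) = n(n + 10/3).
Evaluating step by step (a_0 = 1):
  n = 1: D(1) = 1(1 + 10/3) = 13/3; numerator = 1(1) = 1; a_1 = (1)/(13/3) = 3/13
  n = 2: D(2) = 2(2 + 10/3) = 32/3; numerator = 1(3/13) + 1(1) = 16/13; a_2 = (16/13)/(32/3) = 3/26
  n = 3: D(3) = 3(3 + 10/3) = 19; numerator = 1(3/26) + 1(3/13) = 9/26; a_3 = (9/26)/(19) = 9/494

r = 2; a_0 = 1; a_1 = 3/13; a_2 = 3/26; a_3 = 9/494


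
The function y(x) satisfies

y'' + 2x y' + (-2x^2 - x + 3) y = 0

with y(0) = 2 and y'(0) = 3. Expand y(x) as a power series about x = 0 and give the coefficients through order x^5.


Ansatz: y(x) = sum_{n>=0} a_n x^n, so y'(x) = sum_{n>=1} n a_n x^(n-1) and y''(x) = sum_{n>=2} n(n-1) a_n x^(n-2).
Substitute into P(x) y'' + Q(x) y' + R(x) y = 0 with P(x) = 1, Q(x) = 2x, R(x) = -2x^2 - x + 3, and match powers of x.
Initial conditions: a_0 = 2, a_1 = 3.
Setting the coefficient of each power of x to zero and solving order by order (substituting the coefficients already found):
  x^0: 2 a_2 + 3 a_0 = 0  ->  2 a_2 = -3 a_0 = -6  ->  a_2 = -3
  x^1: 6 a_3 + 5 a_1 - a_0 = 0  ->  6 a_3 = -5 a_1 + a_0 = -13  ->  a_3 = -13/6
  x^2: 12 a_4 + 7 a_2 - a_1 - 2 a_0 = 0  ->  12 a_4 = -7 a_2 + a_1 + 2 a_0 = 28  ->  a_4 = 7/3
  x^3: 20 a_5 + 9 a_3 - a_2 - 2 a_1 = 0  ->  20 a_5 = -9 a_3 + a_2 + 2 a_1 = 45/2  ->  a_5 = 9/8
Truncated series: y(x) = 2 + 3 x - 3 x^2 - (13/6) x^3 + (7/3) x^4 + (9/8) x^5 + O(x^6).

a_0 = 2; a_1 = 3; a_2 = -3; a_3 = -13/6; a_4 = 7/3; a_5 = 9/8


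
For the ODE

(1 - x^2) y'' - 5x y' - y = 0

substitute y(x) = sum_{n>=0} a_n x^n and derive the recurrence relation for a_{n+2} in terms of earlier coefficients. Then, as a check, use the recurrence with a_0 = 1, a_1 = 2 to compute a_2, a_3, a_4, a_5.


Substitute y = sum_n a_n x^n.
(1 - 1 x^2) y'' contributes (n+2)(n+1) a_{n+2} - n(n-1) a_n at x^n.
-5 x y'(x) contributes -5 n a_n at x^n.
-y(x) contributes -1 a_n at x^n.
Matching x^n: (n+2)(n+1) a_{n+2} + (-n(n-1) - 5 n - 1) a_n = 0.
Thus a_{n+2} = (n(n-1) + 5 n + 1) / ((n+1)(n+2)) * a_n.

Check with a_0 = 1, a_1 = 2 (apply the recurrence for n = 0, 1, 2, 3): a_0 = 1, a_1 = 2, a_2 = 1/2, a_3 = 2, a_4 = 13/24, a_5 = 11/5.

a_(n+2) = (n(n-1) + 5 n + 1) / ((n+1)(n+2)) * a_n; check: a_0 = 1, a_1 = 2, a_2 = 1/2, a_3 = 2, a_4 = 13/24, a_5 = 11/5


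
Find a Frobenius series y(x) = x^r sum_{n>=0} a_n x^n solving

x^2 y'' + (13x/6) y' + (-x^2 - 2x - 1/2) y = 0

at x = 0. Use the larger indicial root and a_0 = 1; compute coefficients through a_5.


Write in Frobenius form y'' + (p(x)/x) y' + (q(x)/x^2) y = 0:
  p(x) = 13/6,  q(x) = -x^2 - 2x - 1/2.
Indicial equation: r(r-1) + (13/6) r + (-1/2) = 0 -> roots r_1 = 1/3, r_2 = -3/2.
Take r = r_1 = 1/3. Let y(x) = x^r sum_{n>=0} a_n x^n with a_0 = 1.
Substitute y = x^r sum a_n x^n and match x^{r+n}. The recurrence is
  D(n) a_n - 2 a_{n-1} - 1 a_{n-2} = 0,  where D(n) = (r+n)(r+n-1) + (13/6)(r+n) + (-1/2).
  a_n = [2 a_{n-1} + 1 a_{n-2}] / D(n).
Since the indicial polynomial factors as (r - r_1)(r - r_2), D(n) = (r_1 + n - r_1)(r_1 + n - r_2) = n(n + 11/6).
Evaluating step by step (a_0 = 1):
  n = 1: D(1) = 1(1 + 11/6) = 17/6; numerator = 2(1) = 2; a_1 = (2)/(17/6) = 12/17
  n = 2: D(2) = 2(2 + 11/6) = 23/3; numerator = 2(12/17) + 1(1) = 41/17; a_2 = (41/17)/(23/3) = 123/391
  n = 3: D(3) = 3(3 + 11/6) = 29/2; numerator = 2(123/391) + 1(12/17) = 522/391; a_3 = (522/391)/(29/2) = 36/391
  n = 4: D(4) = 4(4 + 11/6) = 70/3; numerator = 2(36/391) + 1(123/391) = 195/391; a_4 = (195/391)/(70/3) = 117/5474
  n = 5: D(5) = 5(5 + 11/6) = 205/6; numerator = 2(117/5474) + 1(36/391) = 369/2737; a_5 = (369/2737)/(205/6) = 54/13685

r = 1/3; a_0 = 1; a_1 = 12/17; a_2 = 123/391; a_3 = 36/391; a_4 = 117/5474; a_5 = 54/13685


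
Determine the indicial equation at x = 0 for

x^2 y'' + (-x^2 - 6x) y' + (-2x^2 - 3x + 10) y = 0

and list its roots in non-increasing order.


Divide by x^2 to reach normal form y'' + P_1(x) y' + P_2(x) y = 0 with P_1(x) = -1 - 6/x and P_2(x) = -2 - 3/x + 10/x^2.
x = 0 is a singular point because the y'-coefficient -1 - 6/x has a pole at x = 0 and the y-coefficient -2 - 3/x + 10/x^2 has a pole at x = 0.
It is a regular singular point because x P_1(x) = p(x) = -x - 6 and x^2 P_2(x) = q(x) = -2x^2 - 3x + 10 are polynomials, hence analytic at x = 0.
p(0) = -6,  q(0) = 10.
Indicial equation: r(r-1) + p(0) r + q(0) = 0, i.e. r^2 + (p(0) - 1) r + q(0) = 0, i.e. r^2 - 7 r + 10 = 0.
Discriminant: (-7)^2 - 4(10) = 9, so r = (7 ± 3)/2.
Solving: r_1 = 5, r_2 = 2.

indicial: r^2 - 7 r + 10 = 0; roots r_1 = 5, r_2 = 2


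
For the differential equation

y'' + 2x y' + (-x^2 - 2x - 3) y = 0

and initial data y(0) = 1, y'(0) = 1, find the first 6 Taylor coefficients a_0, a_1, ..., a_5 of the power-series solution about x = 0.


Ansatz: y(x) = sum_{n>=0} a_n x^n, so y'(x) = sum_{n>=1} n a_n x^(n-1) and y''(x) = sum_{n>=2} n(n-1) a_n x^(n-2).
Substitute into P(x) y'' + Q(x) y' + R(x) y = 0 with P(x) = 1, Q(x) = 2x, R(x) = -x^2 - 2x - 3, and match powers of x.
Initial conditions: a_0 = 1, a_1 = 1.
Setting the coefficient of each power of x to zero and solving order by order (substituting the coefficients already found):
  x^0: 2 a_2 - 3 a_0 = 0  ->  2 a_2 = 3 a_0 = 3  ->  a_2 = 3/2
  x^1: 6 a_3 - a_1 - 2 a_0 = 0  ->  6 a_3 = a_1 + 2 a_0 = 3  ->  a_3 = 1/2
  x^2: 12 a_4 + a_2 - 2 a_1 - a_0 = 0  ->  12 a_4 = -a_2 + 2 a_1 + a_0 = 3/2  ->  a_4 = 1/8
  x^3: 20 a_5 + 3 a_3 - 2 a_2 - a_1 = 0  ->  20 a_5 = -3 a_3 + 2 a_2 + a_1 = 5/2  ->  a_5 = 1/8
Truncated series: y(x) = 1 + x + (3/2) x^2 + (1/2) x^3 + (1/8) x^4 + (1/8) x^5 + O(x^6).

a_0 = 1; a_1 = 1; a_2 = 3/2; a_3 = 1/2; a_4 = 1/8; a_5 = 1/8


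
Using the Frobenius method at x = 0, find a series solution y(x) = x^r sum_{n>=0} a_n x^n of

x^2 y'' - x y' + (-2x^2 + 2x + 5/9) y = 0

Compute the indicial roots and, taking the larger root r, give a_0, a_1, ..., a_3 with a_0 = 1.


Write in Frobenius form y'' + (p(x)/x) y' + (q(x)/x^2) y = 0:
  p(x) = -1,  q(x) = -2x^2 + 2x + 5/9.
Indicial equation: r(r-1) + (-1) r + (5/9) = 0 -> roots r_1 = 5/3, r_2 = 1/3.
Take r = r_1 = 5/3. Let y(x) = x^r sum_{n>=0} a_n x^n with a_0 = 1.
Substitute y = x^r sum a_n x^n and match x^{r+n}. The recurrence is
  D(n) a_n + 2 a_{n-1} - 2 a_{n-2} = 0,  where D(n) = (r+n)(r+n-1) + (-1)(r+n) + (5/9).
  a_n = [-2 a_{n-1} + 2 a_{n-2}] / D(n).
Since the indicial polynomial factors as (r - r_1)(r - r_2), D(n) = (r_1 + n - r_1)(r_1 + n - r_2) = n(n + 4/3).
Evaluating step by step (a_0 = 1):
  n = 1: D(1) = 1(1 + 4/3) = 7/3; numerator = -2(1) = -2; a_1 = (-2)/(7/3) = -6/7
  n = 2: D(2) = 2(2 + 4/3) = 20/3; numerator = -2(-6/7) + 2(1) = 26/7; a_2 = (26/7)/(20/3) = 39/70
  n = 3: D(3) = 3(3 + 4/3) = 13; numerator = -2(39/70) + 2(-6/7) = -99/35; a_3 = (-99/35)/(13) = -99/455

r = 5/3; a_0 = 1; a_1 = -6/7; a_2 = 39/70; a_3 = -99/455


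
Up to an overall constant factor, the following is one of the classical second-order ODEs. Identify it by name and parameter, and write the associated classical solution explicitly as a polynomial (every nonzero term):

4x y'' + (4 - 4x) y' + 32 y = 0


All three coefficients share the factor 4; dividing through by 4 gives  x y'' + (1 - x) y' + 8 y = 0.
This matches the Laguerre equation x y'' + (1 - x) y' + n y = 0 with n = 8; the polynomial solution is L_8(x).
With y = sum_k a_k x^k, matching x^k gives (k+1)k a_{k+1} + (k+1) a_{k+1} - k a_k + n a_k = 0, i.e. (k+1)^2 a_{k+1} = (k - n) a_k = (k - 8) a_k. The right side vanishes at k = 8, so the series terminates at degree 8.
Standard normalization L_n(0) = 1 gives a_0 = 1. Work upward with a_{k+1} = (k - 8) a_k / (k+1)^2:
  a_1 = (0 - 8)(1) / 1^2 = -8/1 = -8
  a_2 = (1 - 8)(-8) / 2^2 = 56/4 = 14
  a_3 = (2 - 8)(14) / 3^2 = -84/9 = -28/3
  a_4 = (3 - 8)(-28/3) / 4^2 = (140/3)/16 = 35/12
  a_5 = (4 - 8)(35/12) / 5^2 = (-35/3)/25 = -7/15
  a_6 = (5 - 8)(-7/15) / 6^2 = (7/5)/36 = 7/180
  a_7 = (6 - 8)(7/180) / 7^2 = (-7/90)/49 = -1/630
  a_8 = (7 - 8)(-1/630) / 8^2 = (1/630)/64 = 1/40320
Hence L_8(x) = x^8/40320 - x^7/630 + 7 x^6/180 - 7 x^5/15 + 35 x^4/12 - 28 x^3/3 + 14 x^2 - 8 x + 1.

L_8(x); series = x^8/40320 - x^7/630 + 7 x^6/180 - 7 x^5/15 + 35 x^4/12 - 28 x^3/3 + 14 x^2 - 8 x + 1


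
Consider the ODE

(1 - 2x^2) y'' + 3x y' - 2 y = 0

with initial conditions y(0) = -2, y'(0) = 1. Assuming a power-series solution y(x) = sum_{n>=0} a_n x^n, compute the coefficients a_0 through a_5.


Ansatz: y(x) = sum_{n>=0} a_n x^n, so y'(x) = sum_{n>=1} n a_n x^(n-1) and y''(x) = sum_{n>=2} n(n-1) a_n x^(n-2).
Substitute into P(x) y'' + Q(x) y' + R(x) y = 0 with P(x) = 1 - 2x^2, Q(x) = 3x, R(x) = -2, and match powers of x.
Initial conditions: a_0 = -2, a_1 = 1.
Setting the coefficient of each power of x to zero and solving order by order (substituting the coefficients already found):
  x^0: 2 a_2 - 2 a_0 = 0  ->  2 a_2 = 2 a_0 = -4  ->  a_2 = -2
  x^1: 6 a_3 + a_1 = 0  ->  6 a_3 = -a_1 = -1  ->  a_3 = -1/6
  x^2: 12 a_4 = 0  ->  a_4 = 0
  x^3: 20 a_5 - 5 a_3 = 0  ->  20 a_5 = 5 a_3 = -5/6  ->  a_5 = -1/24
Truncated series: y(x) = -2 + x - 2 x^2 - (1/6) x^3 - (1/24) x^5 + O(x^6).

a_0 = -2; a_1 = 1; a_2 = -2; a_3 = -1/6; a_4 = 0; a_5 = -1/24


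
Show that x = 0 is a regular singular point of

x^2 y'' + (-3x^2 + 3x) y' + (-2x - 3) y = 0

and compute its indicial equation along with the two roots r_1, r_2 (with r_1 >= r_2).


Divide by x^2 to reach normal form y'' + P_1(x) y' + P_2(x) y = 0 with P_1(x) = -3 + 3/x and P_2(x) = -2/x - 3/x^2.
x = 0 is a singular point because the y'-coefficient -3 + 3/x has a pole at x = 0 and the y-coefficient -2/x - 3/x^2 has a pole at x = 0.
It is a regular singular point because x P_1(x) = p(x) = 3 - 3x and x^2 P_2(x) = q(x) = -2x - 3 are polynomials, hence analytic at x = 0.
p(0) = 3,  q(0) = -3.
Indicial equation: r(r-1) + p(0) r + q(0) = 0, i.e. r^2 + (p(0) - 1) r + q(0) = 0, i.e. r^2 + 2 r - 3 = 0.
Discriminant: (2)^2 - 4(-3) = 16, so r = (-2 ± 4)/2.
Solving: r_1 = 1, r_2 = -3.

indicial: r^2 + 2 r - 3 = 0; roots r_1 = 1, r_2 = -3


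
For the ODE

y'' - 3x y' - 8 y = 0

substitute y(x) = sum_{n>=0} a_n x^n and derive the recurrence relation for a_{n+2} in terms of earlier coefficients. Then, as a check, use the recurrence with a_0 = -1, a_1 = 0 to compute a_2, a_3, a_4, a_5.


Substitute y = sum_n a_n x^n.
y''(x) has coefficient (n+2)(n+1) a_{n+2} at x^n;
-3 x y'(x) has coefficient -3 n a_n at x^n (shift);
-8 y(x) has coefficient -8 a_n at x^n.
Matching x^n: (n+2)(n+1) a_{n+2} + (-3n - 8) a_n = 0.
Thus a_{n+2} = (3n + 8) / ((n+1)(n+2)) * a_n.

Check with a_0 = -1, a_1 = 0 (apply the recurrence for n = 0, 1, 2, 3): a_0 = -1, a_1 = 0, a_2 = -4, a_3 = 0, a_4 = -14/3, a_5 = 0.

a_(n+2) = (3n + 8) / ((n+1)(n+2)) * a_n; check: a_0 = -1, a_1 = 0, a_2 = -4, a_3 = 0, a_4 = -14/3, a_5 = 0


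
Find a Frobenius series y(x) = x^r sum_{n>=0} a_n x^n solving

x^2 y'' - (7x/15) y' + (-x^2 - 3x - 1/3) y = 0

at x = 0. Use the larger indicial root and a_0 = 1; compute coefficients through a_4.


Write in Frobenius form y'' + (p(x)/x) y' + (q(x)/x^2) y = 0:
  p(x) = -7/15,  q(x) = -x^2 - 3x - 1/3.
Indicial equation: r(r-1) + (-7/15) r + (-1/3) = 0 -> roots r_1 = 5/3, r_2 = -1/5.
Take r = r_1 = 5/3. Let y(x) = x^r sum_{n>=0} a_n x^n with a_0 = 1.
Substitute y = x^r sum a_n x^n and match x^{r+n}. The recurrence is
  D(n) a_n - 3 a_{n-1} - 1 a_{n-2} = 0,  where D(n) = (r+n)(r+n-1) + (-7/15)(r+n) + (-1/3).
  a_n = [3 a_{n-1} + 1 a_{n-2}] / D(n).
Since the indicial polynomial factors as (r - r_1)(r - r_2), D(n) = (r_1 + n - r_1)(r_1 + n - r_2) = n(n + 28/15).
Evaluating step by step (a_0 = 1):
  n = 1: D(1) = 1(1 + 28/15) = 43/15; numerator = 3(1) = 3; a_1 = (3)/(43/15) = 45/43
  n = 2: D(2) = 2(2 + 28/15) = 116/15; numerator = 3(45/43) + 1(1) = 178/43; a_2 = (178/43)/(116/15) = 1335/2494
  n = 3: D(3) = 3(3 + 28/15) = 73/5; numerator = 3(1335/2494) + 1(45/43) = 6615/2494; a_3 = (6615/2494)/(73/5) = 33075/182062
  n = 4: D(4) = 4(4 + 28/15) = 352/15; numerator = 3(33075/182062) + 1(1335/2494) = 98340/91031; a_4 = (98340/91031)/(352/15) = 33525/728248

r = 5/3; a_0 = 1; a_1 = 45/43; a_2 = 1335/2494; a_3 = 33075/182062; a_4 = 33525/728248


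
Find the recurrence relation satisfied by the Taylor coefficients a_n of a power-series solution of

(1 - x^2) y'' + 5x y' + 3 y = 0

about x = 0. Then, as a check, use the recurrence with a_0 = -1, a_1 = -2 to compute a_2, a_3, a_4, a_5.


Substitute y = sum_n a_n x^n.
(1 - 1 x^2) y'' contributes (n+2)(n+1) a_{n+2} - n(n-1) a_n at x^n.
5 x y'(x) contributes 5 n a_n at x^n.
3 y(x) contributes 3 a_n at x^n.
Matching x^n: (n+2)(n+1) a_{n+2} + (-n(n-1) + 5 n + 3) a_n = 0.
Thus a_{n+2} = (n(n-1) - 5 n - 3) / ((n+1)(n+2)) * a_n.

Check with a_0 = -1, a_1 = -2 (apply the recurrence for n = 0, 1, 2, 3): a_0 = -1, a_1 = -2, a_2 = 3/2, a_3 = 8/3, a_4 = -11/8, a_5 = -8/5.

a_(n+2) = (n(n-1) - 5 n - 3) / ((n+1)(n+2)) * a_n; check: a_0 = -1, a_1 = -2, a_2 = 3/2, a_3 = 8/3, a_4 = -11/8, a_5 = -8/5


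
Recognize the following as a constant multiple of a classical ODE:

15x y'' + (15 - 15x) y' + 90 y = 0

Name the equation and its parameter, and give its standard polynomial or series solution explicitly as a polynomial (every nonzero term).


All three coefficients share the factor 15; dividing through by 15 gives  x y'' + (1 - x) y' + 6 y = 0.
This matches the Laguerre equation x y'' + (1 - x) y' + n y = 0 with n = 6; the polynomial solution is L_6(x).
With y = sum_k a_k x^k, matching x^k gives (k+1)k a_{k+1} + (k+1) a_{k+1} - k a_k + n a_k = 0, i.e. (k+1)^2 a_{k+1} = (k - n) a_k = (k - 6) a_k. The right side vanishes at k = 6, so the series terminates at degree 6.
Standard normalization L_n(0) = 1 gives a_0 = 1. Work upward with a_{k+1} = (k - 6) a_k / (k+1)^2:
  a_1 = (0 - 6)(1) / 1^2 = -6/1 = -6
  a_2 = (1 - 6)(-6) / 2^2 = 30/4 = 15/2
  a_3 = (2 - 6)(15/2) / 3^2 = -30/9 = -10/3
  a_4 = (3 - 6)(-10/3) / 4^2 = 10/16 = 5/8
  a_5 = (4 - 6)(5/8) / 5^2 = (-5/4)/25 = -1/20
  a_6 = (5 - 6)(-1/20) / 6^2 = (1/20)/36 = 1/720
Hence L_6(x) = x^6/720 - x^5/20 + 5 x^4/8 - 10 x^3/3 + 15 x^2/2 - 6 x + 1.

L_6(x); series = x^6/720 - x^5/20 + 5 x^4/8 - 10 x^3/3 + 15 x^2/2 - 6 x + 1


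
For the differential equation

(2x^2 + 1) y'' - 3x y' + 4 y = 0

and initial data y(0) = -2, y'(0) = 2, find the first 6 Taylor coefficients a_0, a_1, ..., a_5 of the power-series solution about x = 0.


Ansatz: y(x) = sum_{n>=0} a_n x^n, so y'(x) = sum_{n>=1} n a_n x^(n-1) and y''(x) = sum_{n>=2} n(n-1) a_n x^(n-2).
Substitute into P(x) y'' + Q(x) y' + R(x) y = 0 with P(x) = 2x^2 + 1, Q(x) = -3x, R(x) = 4, and match powers of x.
Initial conditions: a_0 = -2, a_1 = 2.
Setting the coefficient of each power of x to zero and solving order by order (substituting the coefficients already found):
  x^0: 2 a_2 + 4 a_0 = 0  ->  2 a_2 = -4 a_0 = 8  ->  a_2 = 4
  x^1: 6 a_3 + a_1 = 0  ->  6 a_3 = -a_1 = -2  ->  a_3 = -1/3
  x^2: 12 a_4 + 2 a_2 = 0  ->  12 a_4 = -2 a_2 = -8  ->  a_4 = -2/3
  x^3: 20 a_5 + 7 a_3 = 0  ->  20 a_5 = -7 a_3 = 7/3  ->  a_5 = 7/60
Truncated series: y(x) = -2 + 2 x + 4 x^2 - (1/3) x^3 - (2/3) x^4 + (7/60) x^5 + O(x^6).

a_0 = -2; a_1 = 2; a_2 = 4; a_3 = -1/3; a_4 = -2/3; a_5 = 7/60


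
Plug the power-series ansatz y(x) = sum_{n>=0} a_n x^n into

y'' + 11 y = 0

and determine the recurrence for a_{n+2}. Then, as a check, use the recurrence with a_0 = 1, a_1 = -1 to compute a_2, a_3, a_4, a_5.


Substitute y = sum_n a_n x^n into y'' + (const) y = 0.
y''(x) = sum_{n>=0} (n+2)(n+1) a_{n+2} x^n.
The ODE becomes sum_n [(n+2)(n+1) a_{n+2} + 11 a_n] x^n = 0.
Setting each coefficient to zero gives the recurrence:
  (n+2)(n+1) a_{n+2} + 11 a_n = 0,
  a_{n+2} = -11 / ((n+1)(n+2)) a_n.

Check with a_0 = 1, a_1 = -1 (apply the recurrence for n = 0, 1, 2, 3): a_0 = 1, a_1 = -1, a_2 = -11/2, a_3 = 11/6, a_4 = 121/24, a_5 = -121/120.

a_{n+2} = -11/((n+1)(n+2)) * a_n; check: a_0 = 1, a_1 = -1, a_2 = -11/2, a_3 = 11/6, a_4 = 121/24, a_5 = -121/120


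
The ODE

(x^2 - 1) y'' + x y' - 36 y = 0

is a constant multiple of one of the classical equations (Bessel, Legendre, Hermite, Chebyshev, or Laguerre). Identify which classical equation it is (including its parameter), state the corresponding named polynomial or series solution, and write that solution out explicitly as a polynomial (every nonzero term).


All three coefficients share the factor -1; dividing through by -1 gives  (1 - x^2) y'' - x y' + 36 y = 0.
This matches the Chebyshev equation (1 - x^2) y'' - x y' + n^2 y = 0 (note the -x y' term, not -2x y') with n^2 = 36, so n = 6; the polynomial solution is T_6(x).
With y = sum_k a_k x^k, matching x^k gives (k+2)(k+1) a_{k+2} = (k^2 - n^2) a_k = (k - 6)(k + 6) a_k. The right side vanishes at k = 6, so the series with the parity of 6 terminates at degree 6.
Standard normalization: leading coefficient of T_n is 2^(n-1), so a_6 = 2^5 = 32. Work downward with a_k = (k+1)(k+2) a_{k+2} / ((k - 6)(k + 6)):
  a_4 = (5)(6)(32) / ((4 - 6)(4 + 6)) = 960/(-20) = -48
  a_2 = (3)(4)(-48) / ((2 - 6)(2 + 6)) = -576/(-32) = 18
  a_0 = (1)(2)(18) / ((0 - 6)(0 + 6)) = 36/(-36) = -1
Hence T_6(x) = 32 x^6 - 48 x^4 + 18 x^2 - 1.

T_6(x); series = 32 x^6 - 48 x^4 + 18 x^2 - 1


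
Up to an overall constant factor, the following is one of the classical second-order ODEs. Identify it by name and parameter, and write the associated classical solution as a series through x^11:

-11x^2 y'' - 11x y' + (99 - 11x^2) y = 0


All three coefficients share the factor -11; dividing through by -11 gives  x^2 y'' + x y' + (x^2 - 9) y = 0.
This matches the Bessel equation x^2 y'' + x y' + (x^2 - nu^2) y = 0 with nu^2 = 9, so nu = 3; the solution bounded at x = 0 is J_3(x).
Frobenius at x = 0: indicial roots ±nu; for r = nu the recurrence k(k + 2nu) c_k = -c_{k-2} gives the standard series J_nu(x) = sum_{k>=0} (-1)^k / (k! (k+nu)!) (x/2)^(2k+nu). Evaluate the first 5 terms:
  k = 0: (-1)^0 / (0! * 3! * 2^3) x^3 = 1/(1*6*8) x^3 = (1/48) x^3
  k = 1: (-1)^1 / (1! * 4! * 2^5) x^5 = -1/(1*24*32) x^5 = (-1/768) x^5
  k = 2: (-1)^2 / (2! * 5! * 2^7) x^7 = 1/(2*120*128) x^7 = (1/30720) x^7
  k = 3: (-1)^3 / (3! * 6! * 2^9) x^9 = -1/(6*720*512) x^9 = (-1/2211840) x^9
  k = 4: (-1)^4 / (4! * 7! * 2^11) x^11 = 1/(24*5040*2048) x^11 = (1/247726080) x^11
Hence J_3(x) = x^11/247726080 - x^9/2211840 + x^7/30720 - x^5/768 + x^3/48 + ....

J_3(x); series = x^11/247726080 - x^9/2211840 + x^7/30720 - x^5/768 + x^3/48


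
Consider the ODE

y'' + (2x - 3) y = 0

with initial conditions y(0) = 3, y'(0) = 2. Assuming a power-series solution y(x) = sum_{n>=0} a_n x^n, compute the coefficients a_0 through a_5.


Ansatz: y(x) = sum_{n>=0} a_n x^n, so y'(x) = sum_{n>=1} n a_n x^(n-1) and y''(x) = sum_{n>=2} n(n-1) a_n x^(n-2).
Substitute into P(x) y'' + Q(x) y' + R(x) y = 0 with P(x) = 1, Q(x) = 0, R(x) = 2x - 3, and match powers of x.
Initial conditions: a_0 = 3, a_1 = 2.
Setting the coefficient of each power of x to zero and solving order by order (substituting the coefficients already found):
  x^0: 2 a_2 - 3 a_0 = 0  ->  2 a_2 = 3 a_0 = 9  ->  a_2 = 9/2
  x^1: 6 a_3 - 3 a_1 + 2 a_0 = 0  ->  6 a_3 = 3 a_1 - 2 a_0 = 0  ->  a_3 = 0
  x^2: 12 a_4 - 3 a_2 + 2 a_1 = 0  ->  12 a_4 = 3 a_2 - 2 a_1 = 19/2  ->  a_4 = 19/24
  x^3: 20 a_5 - 3 a_3 + 2 a_2 = 0  ->  20 a_5 = 3 a_3 - 2 a_2 = -9  ->  a_5 = -9/20
Truncated series: y(x) = 3 + 2 x + (9/2) x^2 + (19/24) x^4 - (9/20) x^5 + O(x^6).

a_0 = 3; a_1 = 2; a_2 = 9/2; a_3 = 0; a_4 = 19/24; a_5 = -9/20


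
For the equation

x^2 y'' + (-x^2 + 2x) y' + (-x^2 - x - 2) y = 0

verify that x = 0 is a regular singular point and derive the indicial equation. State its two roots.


Divide by x^2 to reach normal form y'' + P_1(x) y' + P_2(x) y = 0 with P_1(x) = -1 + 2/x and P_2(x) = -1 - 1/x - 2/x^2.
x = 0 is a singular point because the y'-coefficient -1 + 2/x has a pole at x = 0 and the y-coefficient -1 - 1/x - 2/x^2 has a pole at x = 0.
It is a regular singular point because x P_1(x) = p(x) = 2 - x and x^2 P_2(x) = q(x) = -x^2 - x - 2 are polynomials, hence analytic at x = 0.
p(0) = 2,  q(0) = -2.
Indicial equation: r(r-1) + p(0) r + q(0) = 0, i.e. r^2 + (p(0) - 1) r + q(0) = 0, i.e. r^2 + 1 r - 2 = 0.
Discriminant: (1)^2 - 4(-2) = 9, so r = (-1 ± 3)/2.
Solving: r_1 = 1, r_2 = -2.

indicial: r^2 + 1 r - 2 = 0; roots r_1 = 1, r_2 = -2


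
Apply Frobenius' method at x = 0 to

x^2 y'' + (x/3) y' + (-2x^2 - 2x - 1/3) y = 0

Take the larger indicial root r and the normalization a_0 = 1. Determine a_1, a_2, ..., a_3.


Write in Frobenius form y'' + (p(x)/x) y' + (q(x)/x^2) y = 0:
  p(x) = 1/3,  q(x) = -2x^2 - 2x - 1/3.
Indicial equation: r(r-1) + (1/3) r + (-1/3) = 0 -> roots r_1 = 1, r_2 = -1/3.
Take r = r_1 = 1. Let y(x) = x^r sum_{n>=0} a_n x^n with a_0 = 1.
Substitute y = x^r sum a_n x^n and match x^{r+n}. The recurrence is
  D(n) a_n - 2 a_{n-1} - 2 a_{n-2} = 0,  where D(n) = (r+n)(r+n-1) + (1/3)(r+n) + (-1/3).
  a_n = [2 a_{n-1} + 2 a_{n-2}] / D(n).
Since the indicial polynomial factors as (r - r_1)(r - r_2), D(n) = (r_1 + n - r_1)(r_1 + n - r_2) = n(n + 4/3).
Evaluating step by step (a_0 = 1):
  n = 1: D(1) = 1(1 + 4/3) = 7/3; numerator = 2(1) = 2; a_1 = (2)/(7/3) = 6/7
  n = 2: D(2) = 2(2 + 4/3) = 20/3; numerator = 2(6/7) + 2(1) = 26/7; a_2 = (26/7)/(20/3) = 39/70
  n = 3: D(3) = 3(3 + 4/3) = 13; numerator = 2(39/70) + 2(6/7) = 99/35; a_3 = (99/35)/(13) = 99/455

r = 1; a_0 = 1; a_1 = 6/7; a_2 = 39/70; a_3 = 99/455


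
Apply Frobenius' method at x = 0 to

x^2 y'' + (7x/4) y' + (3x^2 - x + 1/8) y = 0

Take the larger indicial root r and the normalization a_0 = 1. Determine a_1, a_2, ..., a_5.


Write in Frobenius form y'' + (p(x)/x) y' + (q(x)/x^2) y = 0:
  p(x) = 7/4,  q(x) = 3x^2 - x + 1/8.
Indicial equation: r(r-1) + (7/4) r + (1/8) = 0 -> roots r_1 = -1/4, r_2 = -1/2.
Take r = r_1 = -1/4. Let y(x) = x^r sum_{n>=0} a_n x^n with a_0 = 1.
Substitute y = x^r sum a_n x^n and match x^{r+n}. The recurrence is
  D(n) a_n - 1 a_{n-1} + 3 a_{n-2} = 0,  where D(n) = (r+n)(r+n-1) + (7/4)(r+n) + (1/8).
  a_n = [1 a_{n-1} - 3 a_{n-2}] / D(n).
Since the indicial polynomial factors as (r - r_1)(r - r_2), D(n) = (r_1 + n - r_1)(r_1 + n - r_2) = n(n + 1/4).
Evaluating step by step (a_0 = 1):
  n = 1: D(1) = 1(1 + 1/4) = 5/4; numerator = 1(1) = 1; a_1 = (1)/(5/4) = 4/5
  n = 2: D(2) = 2(2 + 1/4) = 9/2; numerator = 1(4/5) - 3(1) = -11/5; a_2 = (-11/5)/(9/2) = -22/45
  n = 3: D(3) = 3(3 + 1/4) = 39/4; numerator = 1(-22/45) - 3(4/5) = -26/9; a_3 = (-26/9)/(39/4) = -8/27
  n = 4: D(4) = 4(4 + 1/4) = 17; numerator = 1(-8/27) - 3(-22/45) = 158/135; a_4 = (158/135)/(17) = 158/2295
  n = 5: D(5) = 5(5 + 1/4) = 105/4; numerator = 1(158/2295) - 3(-8/27) = 2198/2295; a_5 = (2198/2295)/(105/4) = 1256/34425

r = -1/4; a_0 = 1; a_1 = 4/5; a_2 = -22/45; a_3 = -8/27; a_4 = 158/2295; a_5 = 1256/34425


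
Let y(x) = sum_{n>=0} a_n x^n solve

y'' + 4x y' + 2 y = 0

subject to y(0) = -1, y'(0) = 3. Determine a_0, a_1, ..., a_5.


Ansatz: y(x) = sum_{n>=0} a_n x^n, so y'(x) = sum_{n>=1} n a_n x^(n-1) and y''(x) = sum_{n>=2} n(n-1) a_n x^(n-2).
Substitute into P(x) y'' + Q(x) y' + R(x) y = 0 with P(x) = 1, Q(x) = 4x, R(x) = 2, and match powers of x.
Initial conditions: a_0 = -1, a_1 = 3.
Setting the coefficient of each power of x to zero and solving order by order (substituting the coefficients already found):
  x^0: 2 a_2 + 2 a_0 = 0  ->  2 a_2 = -2 a_0 = 2  ->  a_2 = 1
  x^1: 6 a_3 + 6 a_1 = 0  ->  6 a_3 = -6 a_1 = -18  ->  a_3 = -3
  x^2: 12 a_4 + 10 a_2 = 0  ->  12 a_4 = -10 a_2 = -10  ->  a_4 = -5/6
  x^3: 20 a_5 + 14 a_3 = 0  ->  20 a_5 = -14 a_3 = 42  ->  a_5 = 21/10
Truncated series: y(x) = -1 + 3 x + x^2 - 3 x^3 - (5/6) x^4 + (21/10) x^5 + O(x^6).

a_0 = -1; a_1 = 3; a_2 = 1; a_3 = -3; a_4 = -5/6; a_5 = 21/10


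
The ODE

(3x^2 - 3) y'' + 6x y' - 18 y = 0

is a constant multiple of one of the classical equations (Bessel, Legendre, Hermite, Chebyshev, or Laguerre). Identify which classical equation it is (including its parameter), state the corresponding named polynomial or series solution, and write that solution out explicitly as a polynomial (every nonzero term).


All three coefficients share the factor -3; dividing through by -3 gives  (1 - x^2) y'' - 2x y' + 6 y = 0.
This matches the Legendre equation (1 - x^2) y'' - 2x y' + n(n+1) y = 0 (note the -2x y' term) with n(n+1) = 6, so n = 2; the polynomial solution is P_2(x).
With y = sum_k a_k x^k, matching x^k gives (k+2)(k+1) a_{k+2} = [k(k+1) - n(n+1)] a_k = (k - 2)(k + 3) a_k. The right side vanishes at k = 2, so the series with the parity of 2 terminates at degree 2.
Standard normalization (P_n(1) = 1): leading coefficient (2n)!/(2^n (n!)^2) = 24/(4*4) = 3/2, so a_2 = 3/2. Work downward with a_k = (k+1)(k+2) a_{k+2} / ((k - 2)(k + 3)):
  a_0 = (1)(2)(3/2) / ((0 - 2)(0 + 3)) = 3/(-6) = -1/2
Hence P_2(x) = 3 x^2/2 - 1/2.

P_2(x); series = 3 x^2/2 - 1/2


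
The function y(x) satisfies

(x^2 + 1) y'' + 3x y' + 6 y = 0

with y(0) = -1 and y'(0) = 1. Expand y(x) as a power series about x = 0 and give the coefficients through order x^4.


Ansatz: y(x) = sum_{n>=0} a_n x^n, so y'(x) = sum_{n>=1} n a_n x^(n-1) and y''(x) = sum_{n>=2} n(n-1) a_n x^(n-2).
Substitute into P(x) y'' + Q(x) y' + R(x) y = 0 with P(x) = x^2 + 1, Q(x) = 3x, R(x) = 6, and match powers of x.
Initial conditions: a_0 = -1, a_1 = 1.
Setting the coefficient of each power of x to zero and solving order by order (substituting the coefficients already found):
  x^0: 2 a_2 + 6 a_0 = 0  ->  2 a_2 = -6 a_0 = 6  ->  a_2 = 3
  x^1: 6 a_3 + 9 a_1 = 0  ->  6 a_3 = -9 a_1 = -9  ->  a_3 = -3/2
  x^2: 12 a_4 + 14 a_2 = 0  ->  12 a_4 = -14 a_2 = -42  ->  a_4 = -7/2
Truncated series: y(x) = -1 + x + 3 x^2 - (3/2) x^3 - (7/2) x^4 + O(x^5).

a_0 = -1; a_1 = 1; a_2 = 3; a_3 = -3/2; a_4 = -7/2


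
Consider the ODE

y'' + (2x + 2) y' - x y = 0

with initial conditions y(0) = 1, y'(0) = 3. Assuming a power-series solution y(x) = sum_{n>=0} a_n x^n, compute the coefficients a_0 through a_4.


Ansatz: y(x) = sum_{n>=0} a_n x^n, so y'(x) = sum_{n>=1} n a_n x^(n-1) and y''(x) = sum_{n>=2} n(n-1) a_n x^(n-2).
Substitute into P(x) y'' + Q(x) y' + R(x) y = 0 with P(x) = 1, Q(x) = 2x + 2, R(x) = -x, and match powers of x.
Initial conditions: a_0 = 1, a_1 = 3.
Setting the coefficient of each power of x to zero and solving order by order (substituting the coefficients already found):
  x^0: 2 a_2 + 2 a_1 = 0  ->  2 a_2 = -2 a_1 = -6  ->  a_2 = -3
  x^1: 6 a_3 + 4 a_2 + 2 a_1 - a_0 = 0  ->  6 a_3 = -4 a_2 - 2 a_1 + a_0 = 7  ->  a_3 = 7/6
  x^2: 12 a_4 + 6 a_3 + 4 a_2 - a_1 = 0  ->  12 a_4 = -6 a_3 - 4 a_2 + a_1 = 8  ->  a_4 = 2/3
Truncated series: y(x) = 1 + 3 x - 3 x^2 + (7/6) x^3 + (2/3) x^4 + O(x^5).

a_0 = 1; a_1 = 3; a_2 = -3; a_3 = 7/6; a_4 = 2/3


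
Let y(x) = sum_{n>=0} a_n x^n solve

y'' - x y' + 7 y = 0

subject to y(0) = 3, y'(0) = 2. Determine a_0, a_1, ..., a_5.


Ansatz: y(x) = sum_{n>=0} a_n x^n, so y'(x) = sum_{n>=1} n a_n x^(n-1) and y''(x) = sum_{n>=2} n(n-1) a_n x^(n-2).
Substitute into P(x) y'' + Q(x) y' + R(x) y = 0 with P(x) = 1, Q(x) = -x, R(x) = 7, and match powers of x.
Initial conditions: a_0 = 3, a_1 = 2.
Setting the coefficient of each power of x to zero and solving order by order (substituting the coefficients already found):
  x^0: 2 a_2 + 7 a_0 = 0  ->  2 a_2 = -7 a_0 = -21  ->  a_2 = -21/2
  x^1: 6 a_3 + 6 a_1 = 0  ->  6 a_3 = -6 a_1 = -12  ->  a_3 = -2
  x^2: 12 a_4 + 5 a_2 = 0  ->  12 a_4 = -5 a_2 = 105/2  ->  a_4 = 35/8
  x^3: 20 a_5 + 4 a_3 = 0  ->  20 a_5 = -4 a_3 = 8  ->  a_5 = 2/5
Truncated series: y(x) = 3 + 2 x - (21/2) x^2 - 2 x^3 + (35/8) x^4 + (2/5) x^5 + O(x^6).

a_0 = 3; a_1 = 2; a_2 = -21/2; a_3 = -2; a_4 = 35/8; a_5 = 2/5


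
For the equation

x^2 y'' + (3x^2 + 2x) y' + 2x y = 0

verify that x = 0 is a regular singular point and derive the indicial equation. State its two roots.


Divide by x^2 to reach normal form y'' + P_1(x) y' + P_2(x) y = 0 with P_1(x) = 3 + 2/x and P_2(x) = 2/x.
x = 0 is a singular point because the y'-coefficient 3 + 2/x has a pole at x = 0 and the y-coefficient 2/x has a pole at x = 0.
It is a regular singular point because x P_1(x) = p(x) = 3x + 2 and x^2 P_2(x) = q(x) = 2x are polynomials, hence analytic at x = 0.
p(0) = 2,  q(0) = 0.
Indicial equation: r(r-1) + p(0) r + q(0) = 0, i.e. r^2 + (p(0) - 1) r + q(0) = 0, i.e. r^2 + 1 r = 0.
Discriminant: (1)^2 - 4(0) = 1, so r = (-1 ± 1)/2.
Solving: r_1 = 0, r_2 = -1.

indicial: r^2 + 1 r = 0; roots r_1 = 0, r_2 = -1
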